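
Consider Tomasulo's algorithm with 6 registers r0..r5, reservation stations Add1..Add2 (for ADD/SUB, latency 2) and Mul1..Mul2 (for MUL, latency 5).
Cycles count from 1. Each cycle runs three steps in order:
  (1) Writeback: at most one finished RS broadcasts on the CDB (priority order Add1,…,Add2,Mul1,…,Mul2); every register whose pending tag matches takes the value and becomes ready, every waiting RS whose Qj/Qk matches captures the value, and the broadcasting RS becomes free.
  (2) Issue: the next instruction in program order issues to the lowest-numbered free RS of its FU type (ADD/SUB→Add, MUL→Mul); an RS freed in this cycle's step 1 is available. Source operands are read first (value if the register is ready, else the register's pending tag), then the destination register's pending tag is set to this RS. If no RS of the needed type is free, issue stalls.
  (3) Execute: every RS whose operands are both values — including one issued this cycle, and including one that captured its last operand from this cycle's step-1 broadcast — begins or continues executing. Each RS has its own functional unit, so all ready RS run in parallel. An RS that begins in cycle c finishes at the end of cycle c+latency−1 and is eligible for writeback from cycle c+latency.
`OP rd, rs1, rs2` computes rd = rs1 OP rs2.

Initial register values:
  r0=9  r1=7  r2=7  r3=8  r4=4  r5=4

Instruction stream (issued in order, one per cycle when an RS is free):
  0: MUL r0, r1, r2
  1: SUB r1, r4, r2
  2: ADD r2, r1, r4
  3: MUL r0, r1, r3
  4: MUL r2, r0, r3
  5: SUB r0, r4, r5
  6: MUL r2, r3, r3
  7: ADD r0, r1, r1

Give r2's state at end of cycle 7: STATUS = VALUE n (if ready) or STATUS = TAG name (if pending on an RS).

STATUS = TAG Mul1

c1: issue MUL r0<-Mul1 | r0:Mul1,r1:7,r2:7,r3:8,r4:4,r5:4
c2: issue SUB r1<-Add1 | r0:Mul1,r1:Add1,r2:7,r3:8,r4:4,r5:4
c3: issue ADD r2<-Add2 | r0:Mul1,r1:Add1,r2:Add2,r3:8,r4:4,r5:4
c4: CDB Add1=-3; issue MUL r0<-Mul2 | r0:Mul2,r1:-3,r2:Add2,r3:8,r4:4,r5:4
c5: stall | r0:Mul2,r1:-3,r2:Add2,r3:8,r4:4,r5:4
c6: CDB Add2=1; stall | r0:Mul2,r1:-3,r2:1,r3:8,r4:4,r5:4
c7: CDB Mul1=49; issue MUL r2<-Mul1 | r0:Mul2,r1:-3,r2:Mul1,r3:8,r4:4,r5:4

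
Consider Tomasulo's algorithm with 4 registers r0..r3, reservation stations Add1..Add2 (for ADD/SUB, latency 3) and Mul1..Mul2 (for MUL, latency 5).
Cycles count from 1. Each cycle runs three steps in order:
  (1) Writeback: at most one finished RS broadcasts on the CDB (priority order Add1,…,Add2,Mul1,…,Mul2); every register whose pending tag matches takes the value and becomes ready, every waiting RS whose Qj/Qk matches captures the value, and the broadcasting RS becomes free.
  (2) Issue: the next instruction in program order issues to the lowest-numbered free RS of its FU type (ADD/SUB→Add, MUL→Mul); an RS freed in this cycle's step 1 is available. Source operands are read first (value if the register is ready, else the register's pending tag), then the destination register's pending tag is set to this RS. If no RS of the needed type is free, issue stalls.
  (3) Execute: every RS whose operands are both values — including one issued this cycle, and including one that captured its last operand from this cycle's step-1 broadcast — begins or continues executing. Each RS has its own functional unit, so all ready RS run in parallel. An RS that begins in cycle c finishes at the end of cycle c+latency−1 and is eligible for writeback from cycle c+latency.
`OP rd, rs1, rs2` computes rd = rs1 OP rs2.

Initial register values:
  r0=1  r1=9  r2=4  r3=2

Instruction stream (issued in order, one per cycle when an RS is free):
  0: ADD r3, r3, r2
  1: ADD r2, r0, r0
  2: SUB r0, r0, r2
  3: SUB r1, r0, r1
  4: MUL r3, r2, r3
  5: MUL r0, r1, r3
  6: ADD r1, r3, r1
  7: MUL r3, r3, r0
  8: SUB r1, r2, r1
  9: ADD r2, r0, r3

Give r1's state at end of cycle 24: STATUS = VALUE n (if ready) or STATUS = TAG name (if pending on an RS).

STATUS = VALUE 0

c1: issue ADD r3<-Add1 | r0:1,r1:9,r2:4,r3:Add1
c2: issue ADD r2<-Add2 | r0:1,r1:9,r2:Add2,r3:Add1
c3: stall | r0:1,r1:9,r2:Add2,r3:Add1
c4: CDB Add1=6; issue SUB r0<-Add1 | r0:Add1,r1:9,r2:Add2,r3:6
c5: CDB Add2=2; issue SUB r1<-Add2 | r0:Add1,r1:Add2,r2:2,r3:6
c6: issue MUL r3<-Mul1 | r0:Add1,r1:Add2,r2:2,r3:Mul1
c7: issue MUL r0<-Mul2 | r0:Mul2,r1:Add2,r2:2,r3:Mul1
c8: CDB Add1=-1; issue ADD r1<-Add1 | r0:Mul2,r1:Add1,r2:2,r3:Mul1
c9: stall | r0:Mul2,r1:Add1,r2:2,r3:Mul1
c10: stall | r0:Mul2,r1:Add1,r2:2,r3:Mul1
c11: CDB Add2=-10; stall | r0:Mul2,r1:Add1,r2:2,r3:Mul1
c12: CDB Mul1=12; issue MUL r3<-Mul1 | r0:Mul2,r1:Add1,r2:2,r3:Mul1
c13: issue SUB r1<-Add2 | r0:Mul2,r1:Add2,r2:2,r3:Mul1
c14: stall | r0:Mul2,r1:Add2,r2:2,r3:Mul1
c15: CDB Add1=2; issue ADD r2<-Add1 | r0:Mul2,r1:Add2,r2:Add1,r3:Mul1
c16: - | r0:Mul2,r1:Add2,r2:Add1,r3:Mul1
c17: CDB Mul2=-120 | r0:-120,r1:Add2,r2:Add1,r3:Mul1
c18: CDB Add2=0 | r0:-120,r1:0,r2:Add1,r3:Mul1
c19: - | r0:-120,r1:0,r2:Add1,r3:Mul1
c20: - | r0:-120,r1:0,r2:Add1,r3:Mul1
c21: - | r0:-120,r1:0,r2:Add1,r3:Mul1
c22: CDB Mul1=-1440 | r0:-120,r1:0,r2:Add1,r3:-1440
c23: - | r0:-120,r1:0,r2:Add1,r3:-1440
c24: - | r0:-120,r1:0,r2:Add1,r3:-1440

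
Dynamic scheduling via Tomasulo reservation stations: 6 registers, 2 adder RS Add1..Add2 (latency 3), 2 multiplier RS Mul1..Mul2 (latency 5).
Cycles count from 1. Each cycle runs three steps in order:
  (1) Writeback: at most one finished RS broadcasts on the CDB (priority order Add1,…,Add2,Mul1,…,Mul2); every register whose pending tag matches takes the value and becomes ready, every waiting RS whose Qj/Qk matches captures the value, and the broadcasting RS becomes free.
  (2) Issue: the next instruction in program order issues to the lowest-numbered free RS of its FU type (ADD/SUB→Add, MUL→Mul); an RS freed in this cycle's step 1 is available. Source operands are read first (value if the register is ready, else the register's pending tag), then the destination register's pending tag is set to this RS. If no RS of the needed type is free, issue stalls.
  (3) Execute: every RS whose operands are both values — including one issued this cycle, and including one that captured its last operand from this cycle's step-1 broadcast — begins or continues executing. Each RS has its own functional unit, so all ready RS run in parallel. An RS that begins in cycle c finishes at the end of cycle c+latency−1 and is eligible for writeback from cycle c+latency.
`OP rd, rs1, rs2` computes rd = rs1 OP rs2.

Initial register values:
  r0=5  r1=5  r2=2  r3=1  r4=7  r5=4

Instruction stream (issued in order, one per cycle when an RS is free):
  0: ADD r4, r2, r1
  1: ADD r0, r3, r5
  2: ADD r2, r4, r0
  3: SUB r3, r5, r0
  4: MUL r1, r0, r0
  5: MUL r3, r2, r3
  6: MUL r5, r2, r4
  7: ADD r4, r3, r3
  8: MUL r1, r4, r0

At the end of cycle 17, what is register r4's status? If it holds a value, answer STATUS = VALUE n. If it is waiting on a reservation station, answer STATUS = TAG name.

STATUS = VALUE -24

cycle 1: issue ADD r4<-Add1 // r0:5,r1:5,r2:2,r3:1,r4:Add1,r5:4
cycle 2: issue ADD r0<-Add2 // r0:Add2,r1:5,r2:2,r3:1,r4:Add1,r5:4
cycle 3: stall // r0:Add2,r1:5,r2:2,r3:1,r4:Add1,r5:4
cycle 4: CDB Add1=7; issue ADD r2<-Add1 // r0:Add2,r1:5,r2:Add1,r3:1,r4:7,r5:4
cycle 5: CDB Add2=5; issue SUB r3<-Add2 // r0:5,r1:5,r2:Add1,r3:Add2,r4:7,r5:4
cycle 6: issue MUL r1<-Mul1 // r0:5,r1:Mul1,r2:Add1,r3:Add2,r4:7,r5:4
cycle 7: issue MUL r3<-Mul2 // r0:5,r1:Mul1,r2:Add1,r3:Mul2,r4:7,r5:4
cycle 8: CDB Add1=12; stall // r0:5,r1:Mul1,r2:12,r3:Mul2,r4:7,r5:4
cycle 9: CDB Add2=-1; stall // r0:5,r1:Mul1,r2:12,r3:Mul2,r4:7,r5:4
cycle 10: stall // r0:5,r1:Mul1,r2:12,r3:Mul2,r4:7,r5:4
cycle 11: CDB Mul1=25; issue MUL r5<-Mul1 // r0:5,r1:25,r2:12,r3:Mul2,r4:7,r5:Mul1
cycle 12: issue ADD r4<-Add1 // r0:5,r1:25,r2:12,r3:Mul2,r4:Add1,r5:Mul1
cycle 13: stall // r0:5,r1:25,r2:12,r3:Mul2,r4:Add1,r5:Mul1
cycle 14: CDB Mul2=-12; issue MUL r1<-Mul2 // r0:5,r1:Mul2,r2:12,r3:-12,r4:Add1,r5:Mul1
cycle 15: - // r0:5,r1:Mul2,r2:12,r3:-12,r4:Add1,r5:Mul1
cycle 16: CDB Mul1=84 // r0:5,r1:Mul2,r2:12,r3:-12,r4:Add1,r5:84
cycle 17: CDB Add1=-24 // r0:5,r1:Mul2,r2:12,r3:-12,r4:-24,r5:84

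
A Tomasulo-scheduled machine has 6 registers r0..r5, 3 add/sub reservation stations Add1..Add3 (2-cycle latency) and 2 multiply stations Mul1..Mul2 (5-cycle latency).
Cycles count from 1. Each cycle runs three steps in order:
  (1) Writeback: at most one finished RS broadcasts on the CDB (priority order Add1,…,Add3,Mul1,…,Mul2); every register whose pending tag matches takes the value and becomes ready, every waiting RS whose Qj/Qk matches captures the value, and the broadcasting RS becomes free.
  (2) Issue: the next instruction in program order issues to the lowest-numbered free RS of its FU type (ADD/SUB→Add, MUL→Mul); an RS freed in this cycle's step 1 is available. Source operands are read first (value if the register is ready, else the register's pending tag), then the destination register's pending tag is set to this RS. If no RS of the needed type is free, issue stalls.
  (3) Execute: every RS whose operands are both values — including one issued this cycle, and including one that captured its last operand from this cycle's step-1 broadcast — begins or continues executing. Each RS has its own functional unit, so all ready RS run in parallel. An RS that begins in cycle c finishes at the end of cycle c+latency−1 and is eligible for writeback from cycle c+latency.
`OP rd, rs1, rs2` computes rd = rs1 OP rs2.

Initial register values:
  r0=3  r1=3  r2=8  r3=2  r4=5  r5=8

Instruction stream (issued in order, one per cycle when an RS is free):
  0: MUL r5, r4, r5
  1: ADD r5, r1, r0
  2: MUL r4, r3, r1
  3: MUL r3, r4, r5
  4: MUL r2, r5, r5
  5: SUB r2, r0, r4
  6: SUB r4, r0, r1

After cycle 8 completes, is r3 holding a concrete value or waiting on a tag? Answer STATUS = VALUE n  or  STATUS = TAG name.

c1: issue MUL r5<-Mul1 | r0:3,r1:3,r2:8,r3:2,r4:5,r5:Mul1
c2: issue ADD r5<-Add1 | r0:3,r1:3,r2:8,r3:2,r4:5,r5:Add1
c3: issue MUL r4<-Mul2 | r0:3,r1:3,r2:8,r3:2,r4:Mul2,r5:Add1
c4: CDB Add1=6; stall | r0:3,r1:3,r2:8,r3:2,r4:Mul2,r5:6
c5: stall | r0:3,r1:3,r2:8,r3:2,r4:Mul2,r5:6
c6: CDB Mul1=40; issue MUL r3<-Mul1 | r0:3,r1:3,r2:8,r3:Mul1,r4:Mul2,r5:6
c7: stall | r0:3,r1:3,r2:8,r3:Mul1,r4:Mul2,r5:6
c8: CDB Mul2=6; issue MUL r2<-Mul2 | r0:3,r1:3,r2:Mul2,r3:Mul1,r4:6,r5:6

STATUS = TAG Mul1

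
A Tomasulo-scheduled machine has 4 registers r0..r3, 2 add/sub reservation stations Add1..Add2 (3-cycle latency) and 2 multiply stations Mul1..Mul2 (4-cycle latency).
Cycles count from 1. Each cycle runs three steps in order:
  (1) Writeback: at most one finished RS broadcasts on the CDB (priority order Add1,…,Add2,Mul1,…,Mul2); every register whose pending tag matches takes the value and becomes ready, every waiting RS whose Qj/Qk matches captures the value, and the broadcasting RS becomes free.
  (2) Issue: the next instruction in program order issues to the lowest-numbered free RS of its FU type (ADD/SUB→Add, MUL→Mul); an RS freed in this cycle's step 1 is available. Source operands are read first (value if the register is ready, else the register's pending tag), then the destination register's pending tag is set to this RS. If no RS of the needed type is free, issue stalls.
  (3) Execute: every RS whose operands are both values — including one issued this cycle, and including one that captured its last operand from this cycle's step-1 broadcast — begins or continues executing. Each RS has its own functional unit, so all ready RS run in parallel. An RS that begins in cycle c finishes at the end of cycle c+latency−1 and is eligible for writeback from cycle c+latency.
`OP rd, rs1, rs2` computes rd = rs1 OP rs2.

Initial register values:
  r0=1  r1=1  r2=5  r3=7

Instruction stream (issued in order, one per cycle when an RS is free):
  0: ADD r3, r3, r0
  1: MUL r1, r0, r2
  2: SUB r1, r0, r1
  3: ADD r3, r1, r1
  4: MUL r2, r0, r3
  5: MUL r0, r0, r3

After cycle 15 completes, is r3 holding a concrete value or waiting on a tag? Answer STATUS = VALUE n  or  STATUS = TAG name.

cycle 1: issue ADD r3<-Add1 // r0:1,r1:1,r2:5,r3:Add1
cycle 2: issue MUL r1<-Mul1 // r0:1,r1:Mul1,r2:5,r3:Add1
cycle 3: issue SUB r1<-Add2 // r0:1,r1:Add2,r2:5,r3:Add1
cycle 4: CDB Add1=8; issue ADD r3<-Add1 // r0:1,r1:Add2,r2:5,r3:Add1
cycle 5: issue MUL r2<-Mul2 // r0:1,r1:Add2,r2:Mul2,r3:Add1
cycle 6: CDB Mul1=5; issue MUL r0<-Mul1 // r0:Mul1,r1:Add2,r2:Mul2,r3:Add1
cycle 7: - // r0:Mul1,r1:Add2,r2:Mul2,r3:Add1
cycle 8: - // r0:Mul1,r1:Add2,r2:Mul2,r3:Add1
cycle 9: CDB Add2=-4 // r0:Mul1,r1:-4,r2:Mul2,r3:Add1
cycle 10: - // r0:Mul1,r1:-4,r2:Mul2,r3:Add1
cycle 11: - // r0:Mul1,r1:-4,r2:Mul2,r3:Add1
cycle 12: CDB Add1=-8 // r0:Mul1,r1:-4,r2:Mul2,r3:-8
cycle 13: - // r0:Mul1,r1:-4,r2:Mul2,r3:-8
cycle 14: - // r0:Mul1,r1:-4,r2:Mul2,r3:-8
cycle 15: - // r0:Mul1,r1:-4,r2:Mul2,r3:-8

STATUS = VALUE -8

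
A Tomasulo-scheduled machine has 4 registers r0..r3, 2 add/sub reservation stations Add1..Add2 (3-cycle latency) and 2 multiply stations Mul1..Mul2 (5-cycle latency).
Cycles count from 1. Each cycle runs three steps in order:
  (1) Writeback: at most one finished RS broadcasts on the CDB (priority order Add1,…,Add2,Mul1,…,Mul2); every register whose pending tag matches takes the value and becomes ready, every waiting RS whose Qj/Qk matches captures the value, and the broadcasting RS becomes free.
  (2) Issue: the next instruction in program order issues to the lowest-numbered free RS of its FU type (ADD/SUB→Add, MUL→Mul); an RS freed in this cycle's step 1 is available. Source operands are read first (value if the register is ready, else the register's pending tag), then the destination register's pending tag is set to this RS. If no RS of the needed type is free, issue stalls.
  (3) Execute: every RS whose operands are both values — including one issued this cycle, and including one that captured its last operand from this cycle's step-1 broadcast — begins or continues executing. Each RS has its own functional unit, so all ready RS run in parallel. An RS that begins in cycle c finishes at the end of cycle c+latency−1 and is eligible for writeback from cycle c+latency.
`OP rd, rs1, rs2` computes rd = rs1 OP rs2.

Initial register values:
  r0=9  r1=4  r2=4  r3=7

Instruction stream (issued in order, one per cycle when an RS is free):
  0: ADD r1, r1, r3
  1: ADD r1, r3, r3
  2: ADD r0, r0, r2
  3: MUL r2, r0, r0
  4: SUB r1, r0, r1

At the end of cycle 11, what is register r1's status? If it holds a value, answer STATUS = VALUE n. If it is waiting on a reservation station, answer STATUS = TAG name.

STATUS = VALUE -1

  c1: issue ADD r1<-Add1  regs: r0:9,r1:Add1,r2:4,r3:7
  c2: issue ADD r1<-Add2  regs: r0:9,r1:Add2,r2:4,r3:7
  c3: stall  regs: r0:9,r1:Add2,r2:4,r3:7
  c4: CDB Add1=11; issue ADD r0<-Add1  regs: r0:Add1,r1:Add2,r2:4,r3:7
  c5: CDB Add2=14; issue MUL r2<-Mul1  regs: r0:Add1,r1:14,r2:Mul1,r3:7
  c6: issue SUB r1<-Add2  regs: r0:Add1,r1:Add2,r2:Mul1,r3:7
  c7: CDB Add1=13  regs: r0:13,r1:Add2,r2:Mul1,r3:7
  c8: -  regs: r0:13,r1:Add2,r2:Mul1,r3:7
  c9: -  regs: r0:13,r1:Add2,r2:Mul1,r3:7
  c10: CDB Add2=-1  regs: r0:13,r1:-1,r2:Mul1,r3:7
  c11: -  regs: r0:13,r1:-1,r2:Mul1,r3:7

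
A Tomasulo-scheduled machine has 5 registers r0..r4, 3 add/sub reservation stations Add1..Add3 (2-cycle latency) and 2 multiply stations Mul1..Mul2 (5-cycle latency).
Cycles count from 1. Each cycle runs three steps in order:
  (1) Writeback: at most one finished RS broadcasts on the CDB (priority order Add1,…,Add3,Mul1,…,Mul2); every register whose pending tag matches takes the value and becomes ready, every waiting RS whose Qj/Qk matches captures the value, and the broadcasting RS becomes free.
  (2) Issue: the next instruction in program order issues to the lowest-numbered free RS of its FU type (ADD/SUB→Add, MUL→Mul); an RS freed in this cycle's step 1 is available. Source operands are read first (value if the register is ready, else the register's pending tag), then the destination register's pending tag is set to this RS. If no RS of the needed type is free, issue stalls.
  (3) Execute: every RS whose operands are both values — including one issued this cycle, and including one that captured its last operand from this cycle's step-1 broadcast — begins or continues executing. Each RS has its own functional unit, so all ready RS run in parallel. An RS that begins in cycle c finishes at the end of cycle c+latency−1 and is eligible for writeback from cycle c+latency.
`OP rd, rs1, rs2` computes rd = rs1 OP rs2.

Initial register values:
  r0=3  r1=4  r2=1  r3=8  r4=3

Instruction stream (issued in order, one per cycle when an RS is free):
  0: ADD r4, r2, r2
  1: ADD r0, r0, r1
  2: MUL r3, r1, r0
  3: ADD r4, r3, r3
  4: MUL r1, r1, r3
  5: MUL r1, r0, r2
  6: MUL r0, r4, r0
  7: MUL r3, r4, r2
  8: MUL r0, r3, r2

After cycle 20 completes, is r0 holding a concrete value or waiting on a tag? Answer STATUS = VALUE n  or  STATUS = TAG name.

STATUS = TAG Mul1

c1: issue ADD r4<-Add1 | r0:3,r1:4,r2:1,r3:8,r4:Add1
c2: issue ADD r0<-Add2 | r0:Add2,r1:4,r2:1,r3:8,r4:Add1
c3: CDB Add1=2; issue MUL r3<-Mul1 | r0:Add2,r1:4,r2:1,r3:Mul1,r4:2
c4: CDB Add2=7; issue ADD r4<-Add1 | r0:7,r1:4,r2:1,r3:Mul1,r4:Add1
c5: issue MUL r1<-Mul2 | r0:7,r1:Mul2,r2:1,r3:Mul1,r4:Add1
c6: stall | r0:7,r1:Mul2,r2:1,r3:Mul1,r4:Add1
c7: stall | r0:7,r1:Mul2,r2:1,r3:Mul1,r4:Add1
c8: stall | r0:7,r1:Mul2,r2:1,r3:Mul1,r4:Add1
c9: CDB Mul1=28; issue MUL r1<-Mul1 | r0:7,r1:Mul1,r2:1,r3:28,r4:Add1
c10: stall | r0:7,r1:Mul1,r2:1,r3:28,r4:Add1
c11: CDB Add1=56; stall | r0:7,r1:Mul1,r2:1,r3:28,r4:56
c12: stall | r0:7,r1:Mul1,r2:1,r3:28,r4:56
c13: stall | r0:7,r1:Mul1,r2:1,r3:28,r4:56
c14: CDB Mul1=7; issue MUL r0<-Mul1 | r0:Mul1,r1:7,r2:1,r3:28,r4:56
c15: CDB Mul2=112; issue MUL r3<-Mul2 | r0:Mul1,r1:7,r2:1,r3:Mul2,r4:56
c16: stall | r0:Mul1,r1:7,r2:1,r3:Mul2,r4:56
c17: stall | r0:Mul1,r1:7,r2:1,r3:Mul2,r4:56
c18: stall | r0:Mul1,r1:7,r2:1,r3:Mul2,r4:56
c19: CDB Mul1=392; issue MUL r0<-Mul1 | r0:Mul1,r1:7,r2:1,r3:Mul2,r4:56
c20: CDB Mul2=56 | r0:Mul1,r1:7,r2:1,r3:56,r4:56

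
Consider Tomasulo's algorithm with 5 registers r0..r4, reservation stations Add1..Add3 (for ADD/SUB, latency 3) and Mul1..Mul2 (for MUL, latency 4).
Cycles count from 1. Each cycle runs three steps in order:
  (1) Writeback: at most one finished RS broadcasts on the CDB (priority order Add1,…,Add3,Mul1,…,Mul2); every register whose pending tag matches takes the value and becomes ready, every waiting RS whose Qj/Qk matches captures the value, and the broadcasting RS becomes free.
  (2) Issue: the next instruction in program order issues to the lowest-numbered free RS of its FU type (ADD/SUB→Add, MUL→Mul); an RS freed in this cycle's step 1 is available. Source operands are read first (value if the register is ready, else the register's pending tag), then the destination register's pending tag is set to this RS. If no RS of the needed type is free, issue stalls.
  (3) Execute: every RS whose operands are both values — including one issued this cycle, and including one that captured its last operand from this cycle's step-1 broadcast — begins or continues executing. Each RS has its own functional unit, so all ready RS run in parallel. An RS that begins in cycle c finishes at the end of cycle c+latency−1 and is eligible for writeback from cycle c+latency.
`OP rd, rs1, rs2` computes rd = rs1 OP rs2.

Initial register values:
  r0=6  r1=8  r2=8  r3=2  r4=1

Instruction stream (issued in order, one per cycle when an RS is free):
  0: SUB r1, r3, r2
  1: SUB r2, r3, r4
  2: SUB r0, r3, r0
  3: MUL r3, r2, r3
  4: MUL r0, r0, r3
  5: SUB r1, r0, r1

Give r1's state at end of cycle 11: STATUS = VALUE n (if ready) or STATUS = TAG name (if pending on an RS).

cycle 1: issue SUB r1<-Add1 // r0:6,r1:Add1,r2:8,r3:2,r4:1
cycle 2: issue SUB r2<-Add2 // r0:6,r1:Add1,r2:Add2,r3:2,r4:1
cycle 3: issue SUB r0<-Add3 // r0:Add3,r1:Add1,r2:Add2,r3:2,r4:1
cycle 4: CDB Add1=-6; issue MUL r3<-Mul1 // r0:Add3,r1:-6,r2:Add2,r3:Mul1,r4:1
cycle 5: CDB Add2=1; issue MUL r0<-Mul2 // r0:Mul2,r1:-6,r2:1,r3:Mul1,r4:1
cycle 6: CDB Add3=-4; issue SUB r1<-Add1 // r0:Mul2,r1:Add1,r2:1,r3:Mul1,r4:1
cycle 7: - // r0:Mul2,r1:Add1,r2:1,r3:Mul1,r4:1
cycle 8: - // r0:Mul2,r1:Add1,r2:1,r3:Mul1,r4:1
cycle 9: CDB Mul1=2 // r0:Mul2,r1:Add1,r2:1,r3:2,r4:1
cycle 10: - // r0:Mul2,r1:Add1,r2:1,r3:2,r4:1
cycle 11: - // r0:Mul2,r1:Add1,r2:1,r3:2,r4:1

STATUS = TAG Add1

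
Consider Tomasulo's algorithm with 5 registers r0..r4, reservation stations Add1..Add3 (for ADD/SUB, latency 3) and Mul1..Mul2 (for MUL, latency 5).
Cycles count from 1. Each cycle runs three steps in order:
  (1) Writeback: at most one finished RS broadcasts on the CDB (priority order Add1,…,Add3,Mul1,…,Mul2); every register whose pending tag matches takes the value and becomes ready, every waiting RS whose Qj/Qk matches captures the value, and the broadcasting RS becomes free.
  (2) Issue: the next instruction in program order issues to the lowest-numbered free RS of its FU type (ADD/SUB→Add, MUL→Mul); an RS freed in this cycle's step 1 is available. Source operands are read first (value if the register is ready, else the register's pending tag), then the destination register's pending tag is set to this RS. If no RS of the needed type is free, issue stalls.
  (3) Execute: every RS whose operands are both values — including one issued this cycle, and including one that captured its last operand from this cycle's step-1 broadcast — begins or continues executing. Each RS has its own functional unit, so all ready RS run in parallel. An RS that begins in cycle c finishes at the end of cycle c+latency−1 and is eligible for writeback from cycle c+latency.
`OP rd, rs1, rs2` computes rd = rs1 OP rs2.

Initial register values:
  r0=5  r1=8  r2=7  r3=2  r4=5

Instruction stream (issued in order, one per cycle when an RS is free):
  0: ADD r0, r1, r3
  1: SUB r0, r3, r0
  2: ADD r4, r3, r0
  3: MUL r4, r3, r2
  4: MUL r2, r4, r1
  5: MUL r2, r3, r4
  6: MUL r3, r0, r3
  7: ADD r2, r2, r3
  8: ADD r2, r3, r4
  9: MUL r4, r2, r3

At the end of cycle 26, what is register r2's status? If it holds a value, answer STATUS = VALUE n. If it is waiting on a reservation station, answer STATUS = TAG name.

c1: issue ADD r0<-Add1 | r0:Add1,r1:8,r2:7,r3:2,r4:5
c2: issue SUB r0<-Add2 | r0:Add2,r1:8,r2:7,r3:2,r4:5
c3: issue ADD r4<-Add3 | r0:Add2,r1:8,r2:7,r3:2,r4:Add3
c4: CDB Add1=10; issue MUL r4<-Mul1 | r0:Add2,r1:8,r2:7,r3:2,r4:Mul1
c5: issue MUL r2<-Mul2 | r0:Add2,r1:8,r2:Mul2,r3:2,r4:Mul1
c6: stall | r0:Add2,r1:8,r2:Mul2,r3:2,r4:Mul1
c7: CDB Add2=-8; stall | r0:-8,r1:8,r2:Mul2,r3:2,r4:Mul1
c8: stall | r0:-8,r1:8,r2:Mul2,r3:2,r4:Mul1
c9: CDB Mul1=14; issue MUL r2<-Mul1 | r0:-8,r1:8,r2:Mul1,r3:2,r4:14
c10: CDB Add3=-6; stall | r0:-8,r1:8,r2:Mul1,r3:2,r4:14
c11: stall | r0:-8,r1:8,r2:Mul1,r3:2,r4:14
c12: stall | r0:-8,r1:8,r2:Mul1,r3:2,r4:14
c13: stall | r0:-8,r1:8,r2:Mul1,r3:2,r4:14
c14: CDB Mul1=28; issue MUL r3<-Mul1 | r0:-8,r1:8,r2:28,r3:Mul1,r4:14
c15: CDB Mul2=112; issue ADD r2<-Add1 | r0:-8,r1:8,r2:Add1,r3:Mul1,r4:14
c16: issue ADD r2<-Add2 | r0:-8,r1:8,r2:Add2,r3:Mul1,r4:14
c17: issue MUL r4<-Mul2 | r0:-8,r1:8,r2:Add2,r3:Mul1,r4:Mul2
c18: - | r0:-8,r1:8,r2:Add2,r3:Mul1,r4:Mul2
c19: CDB Mul1=-16 | r0:-8,r1:8,r2:Add2,r3:-16,r4:Mul2
c20: - | r0:-8,r1:8,r2:Add2,r3:-16,r4:Mul2
c21: - | r0:-8,r1:8,r2:Add2,r3:-16,r4:Mul2
c22: CDB Add1=12 | r0:-8,r1:8,r2:Add2,r3:-16,r4:Mul2
c23: CDB Add2=-2 | r0:-8,r1:8,r2:-2,r3:-16,r4:Mul2
c24: - | r0:-8,r1:8,r2:-2,r3:-16,r4:Mul2
c25: - | r0:-8,r1:8,r2:-2,r3:-16,r4:Mul2
c26: - | r0:-8,r1:8,r2:-2,r3:-16,r4:Mul2

STATUS = VALUE -2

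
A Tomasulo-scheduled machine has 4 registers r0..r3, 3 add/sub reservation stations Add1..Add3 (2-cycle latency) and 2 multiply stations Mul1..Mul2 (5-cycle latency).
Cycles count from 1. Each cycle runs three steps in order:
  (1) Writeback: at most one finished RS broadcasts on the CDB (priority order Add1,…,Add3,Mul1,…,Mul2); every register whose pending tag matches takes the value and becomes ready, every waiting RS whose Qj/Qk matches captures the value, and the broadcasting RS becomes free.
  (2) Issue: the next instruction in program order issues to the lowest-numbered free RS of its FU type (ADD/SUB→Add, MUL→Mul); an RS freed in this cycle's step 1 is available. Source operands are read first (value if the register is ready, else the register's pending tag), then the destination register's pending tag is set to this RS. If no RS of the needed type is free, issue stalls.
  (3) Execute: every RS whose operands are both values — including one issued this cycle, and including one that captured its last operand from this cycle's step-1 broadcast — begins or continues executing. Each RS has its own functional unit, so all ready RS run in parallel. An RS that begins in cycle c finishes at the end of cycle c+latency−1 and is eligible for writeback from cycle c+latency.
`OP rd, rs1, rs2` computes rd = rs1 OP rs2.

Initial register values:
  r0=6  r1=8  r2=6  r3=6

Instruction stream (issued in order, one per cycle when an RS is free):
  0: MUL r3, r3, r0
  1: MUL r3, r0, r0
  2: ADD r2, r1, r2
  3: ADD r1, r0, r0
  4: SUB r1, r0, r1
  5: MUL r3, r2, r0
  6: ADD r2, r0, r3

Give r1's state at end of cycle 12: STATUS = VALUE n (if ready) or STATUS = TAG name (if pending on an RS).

STATUS = VALUE -6

c1: issue MUL r3<-Mul1 | r0:6,r1:8,r2:6,r3:Mul1
c2: issue MUL r3<-Mul2 | r0:6,r1:8,r2:6,r3:Mul2
c3: issue ADD r2<-Add1 | r0:6,r1:8,r2:Add1,r3:Mul2
c4: issue ADD r1<-Add2 | r0:6,r1:Add2,r2:Add1,r3:Mul2
c5: CDB Add1=14; issue SUB r1<-Add1 | r0:6,r1:Add1,r2:14,r3:Mul2
c6: CDB Add2=12; stall | r0:6,r1:Add1,r2:14,r3:Mul2
c7: CDB Mul1=36; issue MUL r3<-Mul1 | r0:6,r1:Add1,r2:14,r3:Mul1
c8: CDB Add1=-6; issue ADD r2<-Add1 | r0:6,r1:-6,r2:Add1,r3:Mul1
c9: CDB Mul2=36 | r0:6,r1:-6,r2:Add1,r3:Mul1
c10: - | r0:6,r1:-6,r2:Add1,r3:Mul1
c11: - | r0:6,r1:-6,r2:Add1,r3:Mul1
c12: CDB Mul1=84 | r0:6,r1:-6,r2:Add1,r3:84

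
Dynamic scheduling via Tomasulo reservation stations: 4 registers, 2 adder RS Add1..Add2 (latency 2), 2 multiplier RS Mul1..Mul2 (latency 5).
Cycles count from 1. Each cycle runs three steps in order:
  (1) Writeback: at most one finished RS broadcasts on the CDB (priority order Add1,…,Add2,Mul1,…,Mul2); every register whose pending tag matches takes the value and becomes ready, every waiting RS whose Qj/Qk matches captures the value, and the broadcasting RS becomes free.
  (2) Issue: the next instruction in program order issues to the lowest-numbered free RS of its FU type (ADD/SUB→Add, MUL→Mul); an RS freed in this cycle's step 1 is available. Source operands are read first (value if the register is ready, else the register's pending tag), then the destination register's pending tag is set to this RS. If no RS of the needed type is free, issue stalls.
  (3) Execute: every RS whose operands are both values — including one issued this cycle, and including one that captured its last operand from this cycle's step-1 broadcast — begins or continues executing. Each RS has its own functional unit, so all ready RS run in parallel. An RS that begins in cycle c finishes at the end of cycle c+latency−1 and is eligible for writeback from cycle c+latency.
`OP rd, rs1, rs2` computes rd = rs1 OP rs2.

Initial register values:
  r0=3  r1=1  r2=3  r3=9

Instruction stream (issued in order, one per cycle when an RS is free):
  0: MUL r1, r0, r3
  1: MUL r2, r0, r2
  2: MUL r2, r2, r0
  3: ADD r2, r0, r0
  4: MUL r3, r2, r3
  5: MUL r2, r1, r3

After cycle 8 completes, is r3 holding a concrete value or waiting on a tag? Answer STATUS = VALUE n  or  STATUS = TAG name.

STATUS = TAG Mul2

cycle 1: issue MUL r1<-Mul1 // r0:3,r1:Mul1,r2:3,r3:9
cycle 2: issue MUL r2<-Mul2 // r0:3,r1:Mul1,r2:Mul2,r3:9
cycle 3: stall // r0:3,r1:Mul1,r2:Mul2,r3:9
cycle 4: stall // r0:3,r1:Mul1,r2:Mul2,r3:9
cycle 5: stall // r0:3,r1:Mul1,r2:Mul2,r3:9
cycle 6: CDB Mul1=27; issue MUL r2<-Mul1 // r0:3,r1:27,r2:Mul1,r3:9
cycle 7: CDB Mul2=9; issue ADD r2<-Add1 // r0:3,r1:27,r2:Add1,r3:9
cycle 8: issue MUL r3<-Mul2 // r0:3,r1:27,r2:Add1,r3:Mul2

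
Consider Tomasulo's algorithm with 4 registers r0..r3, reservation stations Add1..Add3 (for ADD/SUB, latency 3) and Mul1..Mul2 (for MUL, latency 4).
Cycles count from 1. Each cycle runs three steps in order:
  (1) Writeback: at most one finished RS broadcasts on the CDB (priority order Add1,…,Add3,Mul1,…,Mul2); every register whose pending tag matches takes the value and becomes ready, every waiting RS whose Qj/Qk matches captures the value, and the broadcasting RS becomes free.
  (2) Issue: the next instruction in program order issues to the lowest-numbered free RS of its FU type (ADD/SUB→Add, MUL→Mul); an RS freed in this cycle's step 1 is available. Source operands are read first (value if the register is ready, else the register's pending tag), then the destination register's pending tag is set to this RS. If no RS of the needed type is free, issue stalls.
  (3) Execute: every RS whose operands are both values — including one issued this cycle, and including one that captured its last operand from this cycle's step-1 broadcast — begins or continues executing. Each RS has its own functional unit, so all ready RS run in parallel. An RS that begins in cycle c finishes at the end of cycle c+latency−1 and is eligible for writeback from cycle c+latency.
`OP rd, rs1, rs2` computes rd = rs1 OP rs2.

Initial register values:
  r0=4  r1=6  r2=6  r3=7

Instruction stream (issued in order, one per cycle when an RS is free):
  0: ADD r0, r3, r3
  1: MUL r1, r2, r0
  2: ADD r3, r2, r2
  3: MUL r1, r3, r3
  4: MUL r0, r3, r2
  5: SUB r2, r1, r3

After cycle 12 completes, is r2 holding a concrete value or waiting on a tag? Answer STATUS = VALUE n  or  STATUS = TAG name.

cycle 1: issue ADD r0<-Add1 // r0:Add1,r1:6,r2:6,r3:7
cycle 2: issue MUL r1<-Mul1 // r0:Add1,r1:Mul1,r2:6,r3:7
cycle 3: issue ADD r3<-Add2 // r0:Add1,r1:Mul1,r2:6,r3:Add2
cycle 4: CDB Add1=14; issue MUL r1<-Mul2 // r0:14,r1:Mul2,r2:6,r3:Add2
cycle 5: stall // r0:14,r1:Mul2,r2:6,r3:Add2
cycle 6: CDB Add2=12; stall // r0:14,r1:Mul2,r2:6,r3:12
cycle 7: stall // r0:14,r1:Mul2,r2:6,r3:12
cycle 8: CDB Mul1=84; issue MUL r0<-Mul1 // r0:Mul1,r1:Mul2,r2:6,r3:12
cycle 9: issue SUB r2<-Add1 // r0:Mul1,r1:Mul2,r2:Add1,r3:12
cycle 10: CDB Mul2=144 // r0:Mul1,r1:144,r2:Add1,r3:12
cycle 11: - // r0:Mul1,r1:144,r2:Add1,r3:12
cycle 12: CDB Mul1=72 // r0:72,r1:144,r2:Add1,r3:12

STATUS = TAG Add1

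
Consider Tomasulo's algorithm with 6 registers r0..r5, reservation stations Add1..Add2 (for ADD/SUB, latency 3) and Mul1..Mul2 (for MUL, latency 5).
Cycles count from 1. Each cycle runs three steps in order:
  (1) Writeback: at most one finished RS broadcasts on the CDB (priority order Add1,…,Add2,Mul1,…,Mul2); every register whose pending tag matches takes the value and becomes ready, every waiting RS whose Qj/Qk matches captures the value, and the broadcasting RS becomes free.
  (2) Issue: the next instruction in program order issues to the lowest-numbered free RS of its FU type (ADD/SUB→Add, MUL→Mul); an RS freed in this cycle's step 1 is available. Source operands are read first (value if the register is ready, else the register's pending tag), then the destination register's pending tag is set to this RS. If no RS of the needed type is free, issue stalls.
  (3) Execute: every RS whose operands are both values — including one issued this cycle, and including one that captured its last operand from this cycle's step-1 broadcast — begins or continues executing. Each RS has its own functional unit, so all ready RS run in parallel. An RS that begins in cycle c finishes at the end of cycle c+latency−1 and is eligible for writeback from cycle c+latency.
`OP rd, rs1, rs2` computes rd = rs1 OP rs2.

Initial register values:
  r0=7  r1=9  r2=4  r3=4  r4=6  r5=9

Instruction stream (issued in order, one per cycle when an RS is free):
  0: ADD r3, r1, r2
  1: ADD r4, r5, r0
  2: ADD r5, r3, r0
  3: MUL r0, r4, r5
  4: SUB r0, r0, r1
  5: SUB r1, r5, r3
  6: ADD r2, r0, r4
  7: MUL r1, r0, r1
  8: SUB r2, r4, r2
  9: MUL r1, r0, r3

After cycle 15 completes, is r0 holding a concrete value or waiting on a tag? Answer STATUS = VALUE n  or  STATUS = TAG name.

STATUS = VALUE 311

c1: issue ADD r3<-Add1 | r0:7,r1:9,r2:4,r3:Add1,r4:6,r5:9
c2: issue ADD r4<-Add2 | r0:7,r1:9,r2:4,r3:Add1,r4:Add2,r5:9
c3: stall | r0:7,r1:9,r2:4,r3:Add1,r4:Add2,r5:9
c4: CDB Add1=13; issue ADD r5<-Add1 | r0:7,r1:9,r2:4,r3:13,r4:Add2,r5:Add1
c5: CDB Add2=16; issue MUL r0<-Mul1 | r0:Mul1,r1:9,r2:4,r3:13,r4:16,r5:Add1
c6: issue SUB r0<-Add2 | r0:Add2,r1:9,r2:4,r3:13,r4:16,r5:Add1
c7: CDB Add1=20; issue SUB r1<-Add1 | r0:Add2,r1:Add1,r2:4,r3:13,r4:16,r5:20
c8: stall | r0:Add2,r1:Add1,r2:4,r3:13,r4:16,r5:20
c9: stall | r0:Add2,r1:Add1,r2:4,r3:13,r4:16,r5:20
c10: CDB Add1=7; issue ADD r2<-Add1 | r0:Add2,r1:7,r2:Add1,r3:13,r4:16,r5:20
c11: issue MUL r1<-Mul2 | r0:Add2,r1:Mul2,r2:Add1,r3:13,r4:16,r5:20
c12: CDB Mul1=320; stall | r0:Add2,r1:Mul2,r2:Add1,r3:13,r4:16,r5:20
c13: stall | r0:Add2,r1:Mul2,r2:Add1,r3:13,r4:16,r5:20
c14: stall | r0:Add2,r1:Mul2,r2:Add1,r3:13,r4:16,r5:20
c15: CDB Add2=311; issue SUB r2<-Add2 | r0:311,r1:Mul2,r2:Add2,r3:13,r4:16,r5:20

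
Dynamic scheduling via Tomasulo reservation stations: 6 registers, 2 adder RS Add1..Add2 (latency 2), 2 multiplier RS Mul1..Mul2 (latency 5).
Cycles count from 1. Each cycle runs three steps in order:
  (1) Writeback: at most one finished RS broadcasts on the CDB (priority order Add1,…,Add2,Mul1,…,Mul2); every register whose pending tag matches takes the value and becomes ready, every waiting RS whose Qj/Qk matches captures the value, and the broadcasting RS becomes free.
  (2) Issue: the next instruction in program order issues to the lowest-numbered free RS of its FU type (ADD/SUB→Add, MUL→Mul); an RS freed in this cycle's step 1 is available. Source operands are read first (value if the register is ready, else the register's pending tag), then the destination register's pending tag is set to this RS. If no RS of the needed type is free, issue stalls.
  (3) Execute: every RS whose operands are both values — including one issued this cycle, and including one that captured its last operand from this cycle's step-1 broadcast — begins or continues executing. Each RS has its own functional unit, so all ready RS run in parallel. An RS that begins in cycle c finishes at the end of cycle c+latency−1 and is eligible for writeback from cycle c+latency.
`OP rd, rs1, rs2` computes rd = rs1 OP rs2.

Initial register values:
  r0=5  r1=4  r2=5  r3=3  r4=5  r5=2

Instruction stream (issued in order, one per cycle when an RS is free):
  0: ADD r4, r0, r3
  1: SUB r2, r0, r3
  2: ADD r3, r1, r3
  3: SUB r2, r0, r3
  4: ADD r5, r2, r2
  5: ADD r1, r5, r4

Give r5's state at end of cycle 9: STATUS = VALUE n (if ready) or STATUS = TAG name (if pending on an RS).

STATUS = VALUE -4

c1: issue ADD r4<-Add1 | r0:5,r1:4,r2:5,r3:3,r4:Add1,r5:2
c2: issue SUB r2<-Add2 | r0:5,r1:4,r2:Add2,r3:3,r4:Add1,r5:2
c3: CDB Add1=8; issue ADD r3<-Add1 | r0:5,r1:4,r2:Add2,r3:Add1,r4:8,r5:2
c4: CDB Add2=2; issue SUB r2<-Add2 | r0:5,r1:4,r2:Add2,r3:Add1,r4:8,r5:2
c5: CDB Add1=7; issue ADD r5<-Add1 | r0:5,r1:4,r2:Add2,r3:7,r4:8,r5:Add1
c6: stall | r0:5,r1:4,r2:Add2,r3:7,r4:8,r5:Add1
c7: CDB Add2=-2; issue ADD r1<-Add2 | r0:5,r1:Add2,r2:-2,r3:7,r4:8,r5:Add1
c8: - | r0:5,r1:Add2,r2:-2,r3:7,r4:8,r5:Add1
c9: CDB Add1=-4 | r0:5,r1:Add2,r2:-2,r3:7,r4:8,r5:-4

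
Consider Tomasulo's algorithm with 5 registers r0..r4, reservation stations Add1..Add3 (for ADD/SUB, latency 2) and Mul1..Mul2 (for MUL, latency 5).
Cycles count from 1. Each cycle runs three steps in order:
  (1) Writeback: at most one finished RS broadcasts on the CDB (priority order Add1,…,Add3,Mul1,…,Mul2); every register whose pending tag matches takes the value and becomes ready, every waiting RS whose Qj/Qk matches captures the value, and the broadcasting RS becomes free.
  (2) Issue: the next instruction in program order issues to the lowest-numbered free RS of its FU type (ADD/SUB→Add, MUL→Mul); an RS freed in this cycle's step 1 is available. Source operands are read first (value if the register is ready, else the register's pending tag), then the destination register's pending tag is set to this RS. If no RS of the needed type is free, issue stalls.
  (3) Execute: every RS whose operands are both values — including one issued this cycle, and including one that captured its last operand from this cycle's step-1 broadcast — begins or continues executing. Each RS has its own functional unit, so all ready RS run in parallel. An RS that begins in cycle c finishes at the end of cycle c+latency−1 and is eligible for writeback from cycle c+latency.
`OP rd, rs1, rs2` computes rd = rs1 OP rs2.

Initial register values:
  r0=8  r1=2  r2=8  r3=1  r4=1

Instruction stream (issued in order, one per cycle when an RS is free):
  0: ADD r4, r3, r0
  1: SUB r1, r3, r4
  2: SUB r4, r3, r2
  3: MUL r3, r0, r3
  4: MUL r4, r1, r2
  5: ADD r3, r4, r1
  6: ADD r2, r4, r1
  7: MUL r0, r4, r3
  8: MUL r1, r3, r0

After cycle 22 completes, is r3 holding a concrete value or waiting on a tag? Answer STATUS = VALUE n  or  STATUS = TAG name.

  c1: issue ADD r4<-Add1  regs: r0:8,r1:2,r2:8,r3:1,r4:Add1
  c2: issue SUB r1<-Add2  regs: r0:8,r1:Add2,r2:8,r3:1,r4:Add1
  c3: CDB Add1=9; issue SUB r4<-Add1  regs: r0:8,r1:Add2,r2:8,r3:1,r4:Add1
  c4: issue MUL r3<-Mul1  regs: r0:8,r1:Add2,r2:8,r3:Mul1,r4:Add1
  c5: CDB Add1=-7; issue MUL r4<-Mul2  regs: r0:8,r1:Add2,r2:8,r3:Mul1,r4:Mul2
  c6: CDB Add2=-8; issue ADD r3<-Add1  regs: r0:8,r1:-8,r2:8,r3:Add1,r4:Mul2
  c7: issue ADD r2<-Add2  regs: r0:8,r1:-8,r2:Add2,r3:Add1,r4:Mul2
  c8: stall  regs: r0:8,r1:-8,r2:Add2,r3:Add1,r4:Mul2
  c9: CDB Mul1=8; issue MUL r0<-Mul1  regs: r0:Mul1,r1:-8,r2:Add2,r3:Add1,r4:Mul2
  c10: stall  regs: r0:Mul1,r1:-8,r2:Add2,r3:Add1,r4:Mul2
  c11: CDB Mul2=-64; issue MUL r1<-Mul2  regs: r0:Mul1,r1:Mul2,r2:Add2,r3:Add1,r4:-64
  c12: -  regs: r0:Mul1,r1:Mul2,r2:Add2,r3:Add1,r4:-64
  c13: CDB Add1=-72  regs: r0:Mul1,r1:Mul2,r2:Add2,r3:-72,r4:-64
  c14: CDB Add2=-72  regs: r0:Mul1,r1:Mul2,r2:-72,r3:-72,r4:-64
  c15: -  regs: r0:Mul1,r1:Mul2,r2:-72,r3:-72,r4:-64
  c16: -  regs: r0:Mul1,r1:Mul2,r2:-72,r3:-72,r4:-64
  c17: -  regs: r0:Mul1,r1:Mul2,r2:-72,r3:-72,r4:-64
  c18: CDB Mul1=4608  regs: r0:4608,r1:Mul2,r2:-72,r3:-72,r4:-64
  c19: -  regs: r0:4608,r1:Mul2,r2:-72,r3:-72,r4:-64
  c20: -  regs: r0:4608,r1:Mul2,r2:-72,r3:-72,r4:-64
  c21: -  regs: r0:4608,r1:Mul2,r2:-72,r3:-72,r4:-64
  c22: -  regs: r0:4608,r1:Mul2,r2:-72,r3:-72,r4:-64

STATUS = VALUE -72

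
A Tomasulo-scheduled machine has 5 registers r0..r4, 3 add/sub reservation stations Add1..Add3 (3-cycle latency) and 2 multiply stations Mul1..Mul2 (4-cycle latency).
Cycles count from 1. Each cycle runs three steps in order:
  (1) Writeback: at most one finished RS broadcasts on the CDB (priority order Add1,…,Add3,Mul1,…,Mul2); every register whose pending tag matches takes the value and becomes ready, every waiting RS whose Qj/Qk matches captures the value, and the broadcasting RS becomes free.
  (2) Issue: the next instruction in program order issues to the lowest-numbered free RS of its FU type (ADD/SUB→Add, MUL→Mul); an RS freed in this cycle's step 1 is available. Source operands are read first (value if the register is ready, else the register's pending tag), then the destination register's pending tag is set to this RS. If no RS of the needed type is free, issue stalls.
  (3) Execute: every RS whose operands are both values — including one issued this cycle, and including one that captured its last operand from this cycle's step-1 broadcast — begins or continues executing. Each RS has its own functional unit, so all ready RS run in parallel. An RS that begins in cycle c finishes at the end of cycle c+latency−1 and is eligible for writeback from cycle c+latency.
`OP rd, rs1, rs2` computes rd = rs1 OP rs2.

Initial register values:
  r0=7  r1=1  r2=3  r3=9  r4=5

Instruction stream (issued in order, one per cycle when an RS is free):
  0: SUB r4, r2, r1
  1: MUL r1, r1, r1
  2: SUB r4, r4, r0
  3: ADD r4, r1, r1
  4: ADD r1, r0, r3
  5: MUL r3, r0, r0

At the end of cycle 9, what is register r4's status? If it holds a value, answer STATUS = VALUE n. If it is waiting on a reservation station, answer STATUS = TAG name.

STATUS = VALUE 2

  c1: issue SUB r4<-Add1  regs: r0:7,r1:1,r2:3,r3:9,r4:Add1
  c2: issue MUL r1<-Mul1  regs: r0:7,r1:Mul1,r2:3,r3:9,r4:Add1
  c3: issue SUB r4<-Add2  regs: r0:7,r1:Mul1,r2:3,r3:9,r4:Add2
  c4: CDB Add1=2; issue ADD r4<-Add1  regs: r0:7,r1:Mul1,r2:3,r3:9,r4:Add1
  c5: issue ADD r1<-Add3  regs: r0:7,r1:Add3,r2:3,r3:9,r4:Add1
  c6: CDB Mul1=1; issue MUL r3<-Mul1  regs: r0:7,r1:Add3,r2:3,r3:Mul1,r4:Add1
  c7: CDB Add2=-5  regs: r0:7,r1:Add3,r2:3,r3:Mul1,r4:Add1
  c8: CDB Add3=16  regs: r0:7,r1:16,r2:3,r3:Mul1,r4:Add1
  c9: CDB Add1=2  regs: r0:7,r1:16,r2:3,r3:Mul1,r4:2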